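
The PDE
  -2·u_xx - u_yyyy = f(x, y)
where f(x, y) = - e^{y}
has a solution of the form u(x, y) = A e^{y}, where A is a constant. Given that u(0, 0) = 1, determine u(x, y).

Substitute the ansatz u = A e^{y} into the left-hand side.
Derivatives of the ansatz:
  u_xx = 0
  u_yyyy = A e^{y}
Term by term:
  -2·u_xx = 0
  -u_yyyy = - A e^{y}
So the left-hand side equals
  - A e^{y}
This must equal f(x, y) = - e^{y} identically.
Matching coefficients of the independent functions:
  [e^{y}]:  - A = -1
Solving: A = 1.
Check against the point condition:
  u(0, 0) = 1  ⟹  A = 1  ✓
Hence u(x, y) = e^{y}.

Answer: u(x, y) = e^{y}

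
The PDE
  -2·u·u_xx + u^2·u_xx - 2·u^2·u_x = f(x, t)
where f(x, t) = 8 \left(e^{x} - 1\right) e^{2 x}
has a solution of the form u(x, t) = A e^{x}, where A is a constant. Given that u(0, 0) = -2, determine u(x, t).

Substitute the ansatz u = A e^{x} into the left-hand side.
Derivatives of the ansatz:
  u_xx = A e^{x}
  u_x = A e^{x}
Term by term:
  -2·u·u_xx = - 2 A^{2} e^{2 x}
  u^2·u_xx = A^{3} e^{3 x}
  -2·u^2·u_x = - 2 A^{3} e^{3 x}
So the left-hand side equals
  - A^{3} e^{3 x} - 2 A^{2} e^{2 x}
This must equal f(x, t) = 8 \left(e^{x} - 1\right) e^{2 x} identically.
Matching coefficients of the independent functions:
  [e^{2 x}]:  - 2 A^{2} = -8
  [e^{3 x}]:  - A^{3} = 8
Solving: A = -2.
Check against the point condition:
  u(0, 0) = -2  ⟹  A = -2  ✓
Hence u(x, t) = - 2 e^{x}.

Answer: u(x, t) = - 2 e^{x}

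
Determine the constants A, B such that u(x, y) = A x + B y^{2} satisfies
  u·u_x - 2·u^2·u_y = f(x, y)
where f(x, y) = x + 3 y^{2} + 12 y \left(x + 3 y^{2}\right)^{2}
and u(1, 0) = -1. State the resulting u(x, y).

Substitute the ansatz u = A x + B y^{2} into the left-hand side.
Derivatives of the ansatz:
  u_x = A
  u_y = 2 B y
Term by term:
  u·u_x = A^{2} x + A B y^{2}
  -2·u^2·u_y = - 4 A^{2} B x^{2} y - 8 A B^{2} x y^{3} - 4 B^{3} y^{5}
So the left-hand side equals
  - 4 A^{2} B x^{2} y + A^{2} x - 8 A B^{2} x y^{3} + A B y^{2} - 4 B^{3} y^{5}
This must equal f(x, y) identically; expanded, f = 12 x^{2} y + 72 x y^{3} + x + 108 y^{5} + 3 y^{2}.
Matching coefficients of the independent functions:
  [x]:  A^{2} = 1
  [y^{2}]:  A B = 3
  [y^{5}]:  - 4 B^{3} = 108
  [x y^{3}]:  - 8 A B^{2} = 72
  [x^{2} y]:  - 4 A^{2} B = 12
Solving: A = -1, B = -3.
Check against the point condition:
  u(1, 0) = -1  ⟹  A = -1  ✓
Hence u(x, y) = - x - 3 y^{2}.

Answer: u(x, y) = - x - 3 y^{2}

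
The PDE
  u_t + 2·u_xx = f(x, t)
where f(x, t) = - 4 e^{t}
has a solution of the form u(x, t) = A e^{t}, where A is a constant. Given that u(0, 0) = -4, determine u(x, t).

Answer: u(x, t) = - 4 e^{t}

Derivation:
Substitute the ansatz u = A e^{t} into the left-hand side.
Derivatives of the ansatz:
  u_t = A e^{t}
  u_xx = 0
Term by term:
  u_t = A e^{t}
  2·u_xx = 0
So the left-hand side equals
  A e^{t}
This must equal f(x, t) = - 4 e^{t} identically.
Matching coefficients of the independent functions:
  [e^{t}]:  A = -4
Solving: A = -4.
Check against the point condition:
  u(0, 0) = -4  ⟹  A = -4  ✓
Hence u(x, t) = - 4 e^{t}.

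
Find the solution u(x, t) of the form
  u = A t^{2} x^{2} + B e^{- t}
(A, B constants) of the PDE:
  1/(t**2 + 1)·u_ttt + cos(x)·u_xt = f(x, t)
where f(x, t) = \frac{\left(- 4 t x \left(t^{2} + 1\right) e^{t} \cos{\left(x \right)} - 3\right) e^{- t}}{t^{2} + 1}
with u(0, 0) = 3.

Answer: u(x, t) = - t^{2} x^{2} + 3 e^{- t}

Derivation:
Substitute the ansatz u = A t^{2} x^{2} + B e^{- t} into the left-hand side.
Derivatives of the ansatz:
  u_ttt = - B e^{- t}
  u_xt = 4 A t x
Term by term:
  1/(t**2 + 1)·u_ttt = - \frac{B}{t^{2} e^{t} + e^{t}}
  cos(x)·u_xt = 4 A t x \cos{\left(x \right)}
So the left-hand side equals
  4 A t x \cos{\left(x \right)} - \frac{B}{t^{2} e^{t} + e^{t}}
This must equal f(x, t) identically; expanded, f = - 4 t x \cos{\left(x \right)} - \frac{3}{t^{2} e^{t} + e^{t}}.
Matching coefficients of the independent functions:
  [t x \cos{\left(x \right)}]:  4 A = -4
  [\frac{1}{t^{2} e^{t} + e^{t}}]:  - B = -3
Solving: A = -1, B = 3.
Check against the point condition:
  u(0, 0) = 3  ⟹  B = 3  ✓
Hence u(x, t) = - t^{2} x^{2} + 3 e^{- t}.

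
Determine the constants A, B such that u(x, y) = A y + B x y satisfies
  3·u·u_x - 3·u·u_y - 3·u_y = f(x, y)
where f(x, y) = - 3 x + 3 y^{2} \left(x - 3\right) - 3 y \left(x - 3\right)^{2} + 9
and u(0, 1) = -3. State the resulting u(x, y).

Substitute the ansatz u = A y + B x y into the left-hand side.
Derivatives of the ansatz:
  u_x = B y
  u_y = A + B x
Term by term:
  3·u·u_x = 3 A B y^{2} + 3 B^{2} x y^{2}
  -3·u·u_y = - 3 A^{2} y - 6 A B x y - 3 B^{2} x^{2} y
  -3·u_y = - 3 A - 3 B x
So the left-hand side equals
  - 3 A^{2} y - 6 A B x y + 3 A B y^{2} - 3 A - 3 B^{2} x^{2} y + 3 B^{2} x y^{2} - 3 B x
This must equal f(x, y) identically; expanded, f = - 3 x^{2} y + 3 x y^{2} + 18 x y - 3 x - 9 y^{2} - 27 y + 9.
Matching coefficients of the independent functions:
  [constant term]:  - 3 A = 9
  [x]:  - 3 B = -3
  [y]:  - 3 A^{2} = -27
  [y^{2}]:  3 A B = -9
  [x y]:  - 6 A B = 18
  [x y^{2}]:  3 B^{2} = 3
  [x^{2} y]:  - 3 B^{2} = -3
Solving: A = -3, B = 1.
Check against the point condition:
  u(0, 1) = -3  ⟹  A = -3  ✓
Hence u(x, y) = x y - 3 y.

Answer: u(x, y) = x y - 3 y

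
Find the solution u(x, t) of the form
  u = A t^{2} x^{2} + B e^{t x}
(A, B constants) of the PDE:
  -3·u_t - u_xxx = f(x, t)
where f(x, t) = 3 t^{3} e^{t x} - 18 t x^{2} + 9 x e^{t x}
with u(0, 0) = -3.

Substitute the ansatz u = A t^{2} x^{2} + B e^{t x} into the left-hand side.
Derivatives of the ansatz:
  u_t = 2 A t x^{2} + B x e^{t x}
  u_xxx = B t^{3} e^{t x}
Term by term:
  -3·u_t = - 6 A t x^{2} - 3 B x e^{t x}
  -u_xxx = - B t^{3} e^{t x}
So the left-hand side equals
  - 6 A t x^{2} - B t^{3} e^{t x} - 3 B x e^{t x}
This must equal f(x, t) = 3 t^{3} e^{t x} - 18 t x^{2} + 9 x e^{t x} identically.
Matching coefficients of the independent functions:
  [t x^{2}]:  - 6 A = -18
  [t^{3} e^{t x}]:  - B = 3
  [x e^{t x}]:  - 3 B = 9
Solving: A = 3, B = -3.
Check against the point condition:
  u(0, 0) = -3  ⟹  B = -3  ✓
Hence u(x, t) = 3 t^{2} x^{2} - 3 e^{t x}.

Answer: u(x, t) = 3 t^{2} x^{2} - 3 e^{t x}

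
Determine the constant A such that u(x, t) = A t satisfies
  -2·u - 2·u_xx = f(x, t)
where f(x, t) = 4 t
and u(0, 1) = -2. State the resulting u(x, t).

Answer: u(x, t) = - 2 t

Derivation:
Substitute the ansatz u = A t into the left-hand side.
Derivatives of the ansatz:
  u_xx = 0
Term by term:
  -2·u = - 2 A t
  -2·u_xx = 0
So the left-hand side equals
  - 2 A t
This must equal f(x, t) = 4 t identically.
Matching coefficients of the independent functions:
  [t]:  - 2 A = 4
Solving: A = -2.
Check against the point condition:
  u(0, 1) = -2  ⟹  A = -2  ✓
Hence u(x, t) = - 2 t.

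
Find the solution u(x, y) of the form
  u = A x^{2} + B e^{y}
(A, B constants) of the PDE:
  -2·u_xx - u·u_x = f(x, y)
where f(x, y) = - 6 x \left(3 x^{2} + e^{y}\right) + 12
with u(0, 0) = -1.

Substitute the ansatz u = A x^{2} + B e^{y} into the left-hand side.
Derivatives of the ansatz:
  u_xx = 2 A
  u_x = 2 A x
Term by term:
  -2·u_xx = - 4 A
  -u·u_x = - 2 A^{2} x^{3} - 2 A B x e^{y}
So the left-hand side equals
  - 2 A^{2} x^{3} - 2 A B x e^{y} - 4 A
This must equal f(x, y) identically; expanded, f = - 18 x^{3} - 6 x e^{y} + 12.
Matching coefficients of the independent functions:
  [constant term]:  - 4 A = 12
  [x^{3}]:  - 2 A^{2} = -18
  [x e^{y}]:  - 2 A B = -6
Solving: A = -3, B = -1.
Check against the point condition:
  u(0, 0) = -1  ⟹  B = -1  ✓
Hence u(x, y) = - 3 x^{2} - e^{y}.

Answer: u(x, y) = - 3 x^{2} - e^{y}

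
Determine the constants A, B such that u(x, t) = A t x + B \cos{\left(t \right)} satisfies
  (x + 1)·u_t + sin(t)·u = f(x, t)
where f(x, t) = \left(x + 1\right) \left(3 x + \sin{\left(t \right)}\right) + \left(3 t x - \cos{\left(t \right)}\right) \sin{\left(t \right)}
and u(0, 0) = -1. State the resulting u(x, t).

Substitute the ansatz u = A t x + B \cos{\left(t \right)} into the left-hand side.
Derivatives of the ansatz:
  u_t = A x - B \sin{\left(t \right)}
Term by term:
  (x + 1)·u_t = A x^{2} + A x - B x \sin{\left(t \right)} - B \sin{\left(t \right)}
  sin(t)·u = A t x \sin{\left(t \right)} + B \sin{\left(t \right)} \cos{\left(t \right)}
So the left-hand side equals
  A t x \sin{\left(t \right)} + A x^{2} + A x - B x \sin{\left(t \right)} + B \sin{\left(t \right)} \cos{\left(t \right)} - B \sin{\left(t \right)}
This must equal f(x, t) identically; expanded, f = 3 t x \sin{\left(t \right)} + 3 x^{2} + x \sin{\left(t \right)} + 3 x - \sin{\left(t \right)} \cos{\left(t \right)} + \sin{\left(t \right)}.
Matching coefficients of the independent functions:
  [x, x^{2}, t x \sin{\left(t \right)}]:  A = 3
  [x \sin{\left(t \right)}, \sin{\left(t \right)}]:  - B = 1
  [\sin{\left(t \right)} \cos{\left(t \right)}]:  B = -1
Solving: A = 3, B = -1.
Check against the point condition:
  u(0, 0) = -1  ⟹  B = -1  ✓
Hence u(x, t) = 3 t x - \cos{\left(t \right)}.

Answer: u(x, t) = 3 t x - \cos{\left(t \right)}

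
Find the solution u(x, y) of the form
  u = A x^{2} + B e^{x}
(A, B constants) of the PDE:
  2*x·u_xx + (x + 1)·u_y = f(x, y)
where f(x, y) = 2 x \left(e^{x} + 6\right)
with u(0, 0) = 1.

Answer: u(x, y) = 3 x^{2} + e^{x}

Derivation:
Substitute the ansatz u = A x^{2} + B e^{x} into the left-hand side.
Derivatives of the ansatz:
  u_xx = 2 A + B e^{x}
  u_y = 0
Term by term:
  2*x·u_xx = 4 A x + 2 B x e^{x}
  (x + 1)·u_y = 0
So the left-hand side equals
  4 A x + 2 B x e^{x}
This must equal f(x, y) identically; expanded, f = 2 x e^{x} + 12 x.
Matching coefficients of the independent functions:
  [x]:  4 A = 12
  [x e^{x}]:  2 B = 2
Solving: A = 3, B = 1.
Check against the point condition:
  u(0, 0) = 1  ⟹  B = 1  ✓
Hence u(x, y) = 3 x^{2} + e^{x}.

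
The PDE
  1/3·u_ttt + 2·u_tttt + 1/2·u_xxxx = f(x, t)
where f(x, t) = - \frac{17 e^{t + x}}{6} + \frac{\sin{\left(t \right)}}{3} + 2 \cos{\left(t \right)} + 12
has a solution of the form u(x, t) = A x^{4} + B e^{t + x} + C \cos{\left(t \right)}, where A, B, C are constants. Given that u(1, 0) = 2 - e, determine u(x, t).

Substitute the ansatz u = A x^{4} + B e^{t + x} + C \cos{\left(t \right)} into the left-hand side.
Derivatives of the ansatz:
  u_ttt = B e^{t} e^{x} + C \sin{\left(t \right)}
  u_tttt = B e^{t} e^{x} + C \cos{\left(t \right)}
  u_xxxx = 24 A + B e^{t} e^{x}
Term by term:
  1/3·u_ttt = \frac{B e^{t} e^{x}}{3} + \frac{C \sin{\left(t \right)}}{3}
  2·u_tttt = 2 B e^{t} e^{x} + 2 C \cos{\left(t \right)}
  1/2·u_xxxx = 12 A + \frac{B e^{t} e^{x}}{2}
So the left-hand side equals
  12 A + \frac{17 B e^{t} e^{x}}{6} + \frac{C \sin{\left(t \right)}}{3} + 2 C \cos{\left(t \right)}
This must equal f(x, t) identically; expanded, f = - \frac{17 e^{t} e^{x}}{6} + \frac{\sin{\left(t \right)}}{3} + 2 \cos{\left(t \right)} + 12.
Matching coefficients of the independent functions:
  [constant term]:  12 A = 12
  [e^{t} e^{x}]:  \frac{17 B}{6} = - \frac{17}{6}
  [\sin{\left(t \right)}]:  \frac{C}{3} = \frac{1}{3}
  [\cos{\left(t \right)}]:  2 C = 2
Solving: A = 1, B = -1, C = 1.
Check against the point condition:
  u(1, 0) = 2 - e  ⟹  A + e B + C = 2 - e  ✓
Hence u(x, t) = x^{4} - e^{t + x} + \cos{\left(t \right)}.

Answer: u(x, t) = x^{4} - e^{t + x} + \cos{\left(t \right)}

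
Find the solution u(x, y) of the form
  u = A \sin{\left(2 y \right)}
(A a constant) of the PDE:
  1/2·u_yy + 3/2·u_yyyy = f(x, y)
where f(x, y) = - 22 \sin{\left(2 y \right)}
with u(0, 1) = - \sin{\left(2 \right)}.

Substitute the ansatz u = A \sin{\left(2 y \right)} into the left-hand side.
Derivatives of the ansatz:
  u_yy = - 4 A \sin{\left(2 y \right)}
  u_yyyy = 16 A \sin{\left(2 y \right)}
Term by term:
  1/2·u_yy = - 2 A \sin{\left(2 y \right)}
  3/2·u_yyyy = 24 A \sin{\left(2 y \right)}
So the left-hand side equals
  22 A \sin{\left(2 y \right)}
This must equal f(x, y) = - 22 \sin{\left(2 y \right)} identically.
Matching coefficients of the independent functions:
  [\sin{\left(2 y \right)}]:  22 A = -22
Solving: A = -1.
Check against the point condition:
  u(0, 1) = - \sin{\left(2 \right)}  ⟹  A \sin{\left(2 \right)} = - \sin{\left(2 \right)}  ✓
Hence u(x, y) = - \sin{\left(2 y \right)}.

Answer: u(x, y) = - \sin{\left(2 y \right)}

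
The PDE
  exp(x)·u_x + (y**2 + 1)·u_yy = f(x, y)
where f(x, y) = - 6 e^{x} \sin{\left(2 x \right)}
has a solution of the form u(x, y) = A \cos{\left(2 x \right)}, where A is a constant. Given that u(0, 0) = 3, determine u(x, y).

Substitute the ansatz u = A \cos{\left(2 x \right)} into the left-hand side.
Derivatives of the ansatz:
  u_x = - 2 A \sin{\left(2 x \right)}
  u_yy = 0
Term by term:
  exp(x)·u_x = - 2 A e^{x} \sin{\left(2 x \right)}
  (y**2 + 1)·u_yy = 0
So the left-hand side equals
  - 2 A e^{x} \sin{\left(2 x \right)}
This must equal f(x, y) = - 6 e^{x} \sin{\left(2 x \right)} identically.
Matching coefficients of the independent functions:
  [e^{x} \sin{\left(2 x \right)}]:  - 2 A = -6
Solving: A = 3.
Check against the point condition:
  u(0, 0) = 3  ⟹  A = 3  ✓
Hence u(x, y) = 3 \cos{\left(2 x \right)}.

Answer: u(x, y) = 3 \cos{\left(2 x \right)}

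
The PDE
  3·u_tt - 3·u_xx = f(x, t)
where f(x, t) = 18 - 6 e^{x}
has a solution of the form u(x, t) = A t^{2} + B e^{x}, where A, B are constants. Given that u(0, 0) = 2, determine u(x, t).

Substitute the ansatz u = A t^{2} + B e^{x} into the left-hand side.
Derivatives of the ansatz:
  u_tt = 2 A
  u_xx = B e^{x}
Term by term:
  3·u_tt = 6 A
  -3·u_xx = - 3 B e^{x}
So the left-hand side equals
  6 A - 3 B e^{x}
This must equal f(x, t) = 18 - 6 e^{x} identically.
Matching coefficients of the independent functions:
  [constant term]:  6 A = 18
  [e^{x}]:  - 3 B = -6
Solving: A = 3, B = 2.
Check against the point condition:
  u(0, 0) = 2  ⟹  B = 2  ✓
Hence u(x, t) = 3 t^{2} + 2 e^{x}.

Answer: u(x, t) = 3 t^{2} + 2 e^{x}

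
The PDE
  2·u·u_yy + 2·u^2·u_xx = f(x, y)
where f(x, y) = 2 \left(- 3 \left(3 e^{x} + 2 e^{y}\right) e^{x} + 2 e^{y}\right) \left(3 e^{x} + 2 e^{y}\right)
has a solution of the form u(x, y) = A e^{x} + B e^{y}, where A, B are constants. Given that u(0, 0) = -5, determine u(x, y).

Answer: u(x, y) = - 3 e^{x} - 2 e^{y}

Derivation:
Substitute the ansatz u = A e^{x} + B e^{y} into the left-hand side.
Derivatives of the ansatz:
  u_yy = B e^{y}
  u_xx = A e^{x}
Term by term:
  2·u·u_yy = 2 A B e^{x} e^{y} + 2 B^{2} e^{2 y}
  2·u^2·u_xx = 2 A^{3} e^{3 x} + 4 A^{2} B e^{2 x} e^{y} + 2 A B^{2} e^{x} e^{2 y}
So the left-hand side equals
  2 A^{3} e^{3 x} + 4 A^{2} B e^{2 x} e^{y} + 2 A B^{2} e^{x} e^{2 y} + 2 A B e^{x} e^{y} + 2 B^{2} e^{2 y}
This must equal f(x, y) identically; expanded, f = - 54 e^{3 x} - 72 e^{2 x} e^{y} - 24 e^{x} e^{2 y} + 12 e^{x} e^{y} + 8 e^{2 y}.
Matching coefficients of the independent functions:
  [e^{x} e^{y}]:  2 A B = 12
  [e^{x} e^{2 y}]:  2 A B^{2} = -24
  [e^{2 x} e^{y}]:  4 A^{2} B = -72
  [e^{3 x}]:  2 A^{3} = -54
  [e^{2 y}]:  2 B^{2} = 8
Solving: A = -3, B = -2.
Check against the point condition:
  u(0, 0) = -5  ⟹  A + B = -5  ✓
Hence u(x, y) = - 3 e^{x} - 2 e^{y}.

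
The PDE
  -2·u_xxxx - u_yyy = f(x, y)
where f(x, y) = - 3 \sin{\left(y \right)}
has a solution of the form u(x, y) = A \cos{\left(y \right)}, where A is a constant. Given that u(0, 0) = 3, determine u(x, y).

Substitute the ansatz u = A \cos{\left(y \right)} into the left-hand side.
Derivatives of the ansatz:
  u_xxxx = 0
  u_yyy = A \sin{\left(y \right)}
Term by term:
  -2·u_xxxx = 0
  -u_yyy = - A \sin{\left(y \right)}
So the left-hand side equals
  - A \sin{\left(y \right)}
This must equal f(x, y) = - 3 \sin{\left(y \right)} identically.
Matching coefficients of the independent functions:
  [\sin{\left(y \right)}]:  - A = -3
Solving: A = 3.
Check against the point condition:
  u(0, 0) = 3  ⟹  A = 3  ✓
Hence u(x, y) = 3 \cos{\left(y \right)}.

Answer: u(x, y) = 3 \cos{\left(y \right)}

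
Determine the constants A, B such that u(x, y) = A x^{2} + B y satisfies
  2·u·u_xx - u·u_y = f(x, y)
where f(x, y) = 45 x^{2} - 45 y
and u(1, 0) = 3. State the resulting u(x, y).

Substitute the ansatz u = A x^{2} + B y into the left-hand side.
Derivatives of the ansatz:
  u_xx = 2 A
  u_y = B
Term by term:
  2·u·u_xx = 4 A^{2} x^{2} + 4 A B y
  -u·u_y = - A B x^{2} - B^{2} y
So the left-hand side equals
  4 A^{2} x^{2} - A B x^{2} + 4 A B y - B^{2} y
This must equal f(x, y) = 45 x^{2} - 45 y identically.
Matching coefficients of the independent functions:
  [x^{2}]:  4 A^{2} - A B = 45
  [y]:  4 A B - B^{2} = -45
These equations allow (A, B) = (-3, 3) or (3, -3).
Impose the point condition(s):
  u(1, 0) = 3  ⟹  A = 3
Only A = 3, B = -3 satisfies everything.
Hence u(x, y) = 3 x^{2} - 3 y.

Answer: u(x, y) = 3 x^{2} - 3 y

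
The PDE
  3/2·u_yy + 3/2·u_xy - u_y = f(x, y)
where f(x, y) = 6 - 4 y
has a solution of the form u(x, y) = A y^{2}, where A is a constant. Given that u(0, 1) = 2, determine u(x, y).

Substitute the ansatz u = A y^{2} into the left-hand side.
Derivatives of the ansatz:
  u_yy = 2 A
  u_xy = 0
  u_y = 2 A y
Term by term:
  3/2·u_yy = 3 A
  3/2·u_xy = 0
  -u_y = - 2 A y
So the left-hand side equals
  - 2 A y + 3 A
This must equal f(x, y) = 6 - 4 y identically.
Matching coefficients of the independent functions:
  [constant term]:  3 A = 6
  [y]:  - 2 A = -4
Solving: A = 2.
Check against the point condition:
  u(0, 1) = 2  ⟹  A = 2  ✓
Hence u(x, y) = 2 y^{2}.

Answer: u(x, y) = 2 y^{2}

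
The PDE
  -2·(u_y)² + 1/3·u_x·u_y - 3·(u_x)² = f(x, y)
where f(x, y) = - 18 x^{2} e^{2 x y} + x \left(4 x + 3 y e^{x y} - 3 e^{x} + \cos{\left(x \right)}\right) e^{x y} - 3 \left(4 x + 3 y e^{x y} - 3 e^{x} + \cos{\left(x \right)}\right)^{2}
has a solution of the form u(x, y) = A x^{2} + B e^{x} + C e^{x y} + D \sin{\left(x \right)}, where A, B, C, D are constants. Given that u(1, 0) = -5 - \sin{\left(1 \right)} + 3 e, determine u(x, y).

Substitute the ansatz u = A x^{2} + B e^{x} + C e^{x y} + D \sin{\left(x \right)} into the left-hand side.
Derivatives of the ansatz:
  u_y = C x e^{x y}
  u_x = 2 A x + B e^{x} + C y e^{x y} + D \cos{\left(x \right)}
Term by term:
  -2·(u_y)² = - 2 C^{2} x^{2} e^{2 x y}
  1/3·u_x·u_y = \frac{2 A C x^{2} e^{x y}}{3} + \frac{B C x e^{x} e^{x y}}{3} + \frac{C^{2} x y e^{2 x y}}{3} + \frac{C D x e^{x y} \cos{\left(x \right)}}{3}
  -3·(u_x)² = - 12 A^{2} x^{2} - 12 A B x e^{x} - 12 A C x y e^{x y} - 12 A D x \cos{\left(x \right)} - 3 B^{2} e^{2 x} - 6 B C y e^{x} e^{x y} - 6 B D e^{x} \cos{\left(x \right)} - 3 C^{2} y^{2} e^{2 x y} - 6 C D y e^{x y} \cos{\left(x \right)} - 3 D^{2} \cos^{2}{\left(x \right)}
So the left-hand side equals
  - 12 A^{2} x^{2} - 12 A B x e^{x} + \frac{2 A C x^{2} e^{x y}}{3} - 12 A C x y e^{x y} - 12 A D x \cos{\left(x \right)} - 3 B^{2} e^{2 x} + \frac{B C x e^{x} e^{x y}}{3} - 6 B C y e^{x} e^{x y} - 6 B D e^{x} \cos{\left(x \right)} - 2 C^{2} x^{2} e^{2 x y} + \frac{C^{2} x y e^{2 x y}}{3} - 3 C^{2} y^{2} e^{2 x y} + \frac{C D x e^{x y} \cos{\left(x \right)}}{3} - 6 C D y e^{x y} \cos{\left(x \right)} - 3 D^{2} \cos^{2}{\left(x \right)}
This must equal f(x, y) identically; expanded, f = - 18 x^{2} e^{2 x y} + 4 x^{2} e^{x y} - 48 x^{2} + 3 x y e^{2 x y} - 72 x y e^{x y} - 3 x e^{x} e^{x y} + 72 x e^{x} + x e^{x y} \cos{\left(x \right)} - 24 x \cos{\left(x \right)} - 27 y^{2} e^{2 x y} + 54 y e^{x} e^{x y} - 18 y e^{x y} \cos{\left(x \right)} - 27 e^{2 x} + 18 e^{x} \cos{\left(x \right)} - 3 \cos^{2}{\left(x \right)}.
Matching coefficients of the independent functions:
(each divided by its leading coefficient; functions giving the same equation are listed together)
  [x^{2}]:  A^{2} - 4 = 0
  [x e^{x}]:  A B + 6 = 0
  [x \cos{\left(x \right)}]:  A D - 2 = 0
  [x^{2} e^{x y}, x y e^{x y}]:  A C - 6 = 0
  [x^{2} e^{2 x y}, y^{2} e^{2 x y}, x y e^{2 x y}]:  C^{2} - 9 = 0
  [e^{x} \cos{\left(x \right)}]:  B D + 3 = 0
  [x e^{x} e^{x y}, y e^{x} e^{x y}]:  B C + 9 = 0
  [x e^{x y} \cos{\left(x \right)}, y e^{x y} \cos{\left(x \right)}]:  C D - 3 = 0
  [e^{2 x}]:  B^{2} - 9 = 0
  [\cos^{2}{\left(x \right)}]:  D^{2} - 1 = 0
These equations allow (A, B, C, D) = (-2, 3, -3, -1) or (2, -3, 3, 1).
Impose the point condition(s):
  u(1, 0) = -5 - \sin{\left(1 \right)} + 3 e  ⟹  A + e B + C + D \sin{\left(1 \right)} = -5 - \sin{\left(1 \right)} + 3 e
Only A = -2, B = 3, C = -3, D = -1 satisfies everything.
Hence u(x, y) = - 2 x^{2} + 3 e^{x} - 3 e^{x y} - \sin{\left(x \right)}.

Answer: u(x, y) = - 2 x^{2} + 3 e^{x} - 3 e^{x y} - \sin{\left(x \right)}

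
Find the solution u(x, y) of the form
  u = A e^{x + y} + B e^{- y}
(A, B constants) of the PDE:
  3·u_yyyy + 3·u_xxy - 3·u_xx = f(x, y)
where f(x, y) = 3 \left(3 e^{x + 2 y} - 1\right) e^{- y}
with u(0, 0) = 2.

Substitute the ansatz u = A e^{x + y} + B e^{- y} into the left-hand side.
Derivatives of the ansatz:
  u_yyyy = A e^{x} e^{y} + B e^{- y}
  u_xxy = A e^{x} e^{y}
  u_xx = A e^{x} e^{y}
Term by term:
  3·u_yyyy = 3 A e^{x} e^{y} + 3 B e^{- y}
  3·u_xxy = 3 A e^{x} e^{y}
  -3·u_xx = - 3 A e^{x} e^{y}
So the left-hand side equals
  3 A e^{x} e^{y} + 3 B e^{- y}
This must equal f(x, y) identically; expanded, f = 9 e^{x} e^{y} - 3 e^{- y}.
Matching coefficients of the independent functions:
  [e^{x} e^{y}]:  3 A = 9
  [e^{- y}]:  3 B = -3
Solving: A = 3, B = -1.
Check against the point condition:
  u(0, 0) = 2  ⟹  A + B = 2  ✓
Hence u(x, y) = 3 e^{x + y} - e^{- y}.

Answer: u(x, y) = 3 e^{x + y} - e^{- y}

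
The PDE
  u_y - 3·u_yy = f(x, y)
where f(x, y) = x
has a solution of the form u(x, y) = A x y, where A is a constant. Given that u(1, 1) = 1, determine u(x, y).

Answer: u(x, y) = x y

Derivation:
Substitute the ansatz u = A x y into the left-hand side.
Derivatives of the ansatz:
  u_y = A x
  u_yy = 0
Term by term:
  u_y = A x
  -3·u_yy = 0
So the left-hand side equals
  A x
This must equal f(x, y) = x identically.
Matching coefficients of the independent functions:
  [x]:  A = 1
Solving: A = 1.
Check against the point condition:
  u(1, 1) = 1  ⟹  A = 1  ✓
Hence u(x, y) = x y.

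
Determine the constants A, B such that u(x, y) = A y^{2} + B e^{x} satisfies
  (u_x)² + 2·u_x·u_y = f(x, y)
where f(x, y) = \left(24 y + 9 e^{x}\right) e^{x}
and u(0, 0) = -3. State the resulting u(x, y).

Substitute the ansatz u = A y^{2} + B e^{x} into the left-hand side.
Derivatives of the ansatz:
  u_x = B e^{x}
  u_y = 2 A y
Term by term:
  (u_x)² = B^{2} e^{2 x}
  2·u_x·u_y = 4 A B y e^{x}
So the left-hand side equals
  4 A B y e^{x} + B^{2} e^{2 x}
This must equal f(x, y) = \left(24 y + 9 e^{x}\right) e^{x} identically.
Matching coefficients of the independent functions:
  [y e^{x}]:  4 A B = 24
  [e^{2 x}]:  B^{2} = 9
These equations allow (A, B) = (-2, -3) or (2, 3).
Impose the point condition(s):
  u(0, 0) = -3  ⟹  B = -3
Only A = -2, B = -3 satisfies everything.
Hence u(x, y) = - 2 y^{2} - 3 e^{x}.

Answer: u(x, y) = - 2 y^{2} - 3 e^{x}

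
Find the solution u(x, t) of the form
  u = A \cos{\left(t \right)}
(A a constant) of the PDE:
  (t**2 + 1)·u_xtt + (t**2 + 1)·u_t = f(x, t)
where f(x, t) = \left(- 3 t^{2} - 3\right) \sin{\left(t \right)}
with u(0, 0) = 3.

Substitute the ansatz u = A \cos{\left(t \right)} into the left-hand side.
Derivatives of the ansatz:
  u_xtt = 0
  u_t = - A \sin{\left(t \right)}
Term by term:
  (t**2 + 1)·u_xtt = 0
  (t**2 + 1)·u_t = - A t^{2} \sin{\left(t \right)} - A \sin{\left(t \right)}
So the left-hand side equals
  - A t^{2} \sin{\left(t \right)} - A \sin{\left(t \right)}
This must equal f(x, t) identically; expanded, f = - 3 t^{2} \sin{\left(t \right)} - 3 \sin{\left(t \right)}.
Matching coefficients of the independent functions:
  [t^{2} \sin{\left(t \right)}, \sin{\left(t \right)}]:  - A = -3
Solving: A = 3.
Check against the point condition:
  u(0, 0) = 3  ⟹  A = 3  ✓
Hence u(x, t) = 3 \cos{\left(t \right)}.

Answer: u(x, t) = 3 \cos{\left(t \right)}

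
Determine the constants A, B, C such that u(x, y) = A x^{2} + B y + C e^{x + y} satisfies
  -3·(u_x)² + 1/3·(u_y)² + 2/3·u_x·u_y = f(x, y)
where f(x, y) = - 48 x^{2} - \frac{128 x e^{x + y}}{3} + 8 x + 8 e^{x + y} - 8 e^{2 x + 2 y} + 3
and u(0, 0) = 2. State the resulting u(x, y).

Substitute the ansatz u = A x^{2} + B y + C e^{x + y} into the left-hand side.
Derivatives of the ansatz:
  u_x = 2 A x + C e^{x} e^{y}
  u_y = B + C e^{x} e^{y}
Term by term:
  -3·(u_x)² = - 12 A^{2} x^{2} - 12 A C x e^{x} e^{y} - 3 C^{2} e^{2 x} e^{2 y}
  1/3·(u_y)² = \frac{B^{2}}{3} + \frac{2 B C e^{x} e^{y}}{3} + \frac{C^{2} e^{2 x} e^{2 y}}{3}
  2/3·u_x·u_y = \frac{4 A B x}{3} + \frac{4 A C x e^{x} e^{y}}{3} + \frac{2 B C e^{x} e^{y}}{3} + \frac{2 C^{2} e^{2 x} e^{2 y}}{3}
So the left-hand side equals
  - 12 A^{2} x^{2} + \frac{4 A B x}{3} - \frac{32 A C x e^{x} e^{y}}{3} + \frac{B^{2}}{3} + \frac{4 B C e^{x} e^{y}}{3} - 2 C^{2} e^{2 x} e^{2 y}
This must equal f(x, y) identically; expanded, f = - 48 x^{2} - \frac{128 x e^{x} e^{y}}{3} + 8 x - 8 e^{2 x} e^{2 y} + 8 e^{x} e^{y} + 3.
Matching coefficients of the independent functions:
  [constant term]:  \frac{B^{2}}{3} = 3
  [x]:  \frac{4 A B}{3} = 8
  [x^{2}]:  - 12 A^{2} = -48
  [e^{x} e^{y}]:  \frac{4 B C}{3} = 8
  [e^{2 x} e^{2 y}]:  - 2 C^{2} = -8
  [x e^{x} e^{y}]:  - \frac{32 A C}{3} = - \frac{128}{3}
These equations allow (A, B, C) = (-2, -3, -2) or (2, 3, 2).
Impose the point condition(s):
  u(0, 0) = 2  ⟹  C = 2
Only A = 2, B = 3, C = 2 satisfies everything.
Hence u(x, y) = 2 x^{2} + 3 y + 2 e^{x + y}.

Answer: u(x, y) = 2 x^{2} + 3 y + 2 e^{x + y}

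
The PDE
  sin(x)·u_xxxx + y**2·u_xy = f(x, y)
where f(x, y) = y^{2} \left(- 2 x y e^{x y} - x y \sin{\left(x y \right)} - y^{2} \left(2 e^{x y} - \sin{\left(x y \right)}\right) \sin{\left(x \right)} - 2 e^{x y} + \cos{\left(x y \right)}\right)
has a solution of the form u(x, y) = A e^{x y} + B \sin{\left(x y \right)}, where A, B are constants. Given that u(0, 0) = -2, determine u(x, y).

Substitute the ansatz u = A e^{x y} + B \sin{\left(x y \right)} into the left-hand side.
Derivatives of the ansatz:
  u_xxxx = A y^{4} e^{x y} + B y^{4} \sin{\left(x y \right)}
  u_xy = A x y e^{x y} + A e^{x y} - B x y \sin{\left(x y \right)} + B \cos{\left(x y \right)}
Term by term:
  sin(x)·u_xxxx = A y^{4} e^{x y} \sin{\left(x \right)} + B y^{4} \sin{\left(x \right)} \sin{\left(x y \right)}
  y**2·u_xy = A x y^{3} e^{x y} + A y^{2} e^{x y} - B x y^{3} \sin{\left(x y \right)} + B y^{2} \cos{\left(x y \right)}
So the left-hand side equals
  A x y^{3} e^{x y} + A y^{4} e^{x y} \sin{\left(x \right)} + A y^{2} e^{x y} - B x y^{3} \sin{\left(x y \right)} + B y^{4} \sin{\left(x \right)} \sin{\left(x y \right)} + B y^{2} \cos{\left(x y \right)}
This must equal f(x, y) identically; expanded, f = - 2 x y^{3} e^{x y} - x y^{3} \sin{\left(x y \right)} - 2 y^{4} e^{x y} \sin{\left(x \right)} + y^{4} \sin{\left(x \right)} \sin{\left(x y \right)} - 2 y^{2} e^{x y} + y^{2} \cos{\left(x y \right)}.
Matching coefficients of the independent functions:
  [y^{2} e^{x y}, x y^{3} e^{x y}, y^{4} e^{x y} \sin{\left(x \right)}]:  A = -2
  [y^{2} \cos{\left(x y \right)}, y^{4} \sin{\left(x \right)} \sin{\left(x y \right)}]:  B = 1
  [x y^{3} \sin{\left(x y \right)}]:  - B = -1
Solving: A = -2, B = 1.
Check against the point condition:
  u(0, 0) = -2  ⟹  A = -2  ✓
Hence u(x, y) = - 2 e^{x y} + \sin{\left(x y \right)}.

Answer: u(x, y) = - 2 e^{x y} + \sin{\left(x y \right)}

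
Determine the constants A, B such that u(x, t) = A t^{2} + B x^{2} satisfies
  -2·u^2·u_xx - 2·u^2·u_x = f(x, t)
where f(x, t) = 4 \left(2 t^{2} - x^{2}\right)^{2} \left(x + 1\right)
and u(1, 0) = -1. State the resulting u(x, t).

Answer: u(x, t) = 2 t^{2} - x^{2}

Derivation:
Substitute the ansatz u = A t^{2} + B x^{2} into the left-hand side.
Derivatives of the ansatz:
  u_xx = 2 B
  u_x = 2 B x
Term by term:
  -2·u^2·u_xx = - 4 A^{2} B t^{4} - 8 A B^{2} t^{2} x^{2} - 4 B^{3} x^{4}
  -2·u^2·u_x = - 4 A^{2} B t^{4} x - 8 A B^{2} t^{2} x^{3} - 4 B^{3} x^{5}
So the left-hand side equals
  - 4 A^{2} B t^{4} x - 4 A^{2} B t^{4} - 8 A B^{2} t^{2} x^{3} - 8 A B^{2} t^{2} x^{2} - 4 B^{3} x^{5} - 4 B^{3} x^{4}
This must equal f(x, t) identically; expanded, f = 16 t^{4} x + 16 t^{4} - 16 t^{2} x^{3} - 16 t^{2} x^{2} + 4 x^{5} + 4 x^{4}.
Matching coefficients of the independent functions:
  [t^{4}, t^{4} x]:  - 4 A^{2} B = 16
  [x^{4}, x^{5}]:  - 4 B^{3} = 4
  [t^{2} x^{2}, t^{2} x^{3}]:  - 8 A B^{2} = -16
Solving: A = 2, B = -1.
Check against the point condition:
  u(1, 0) = -1  ⟹  B = -1  ✓
Hence u(x, t) = 2 t^{2} - x^{2}.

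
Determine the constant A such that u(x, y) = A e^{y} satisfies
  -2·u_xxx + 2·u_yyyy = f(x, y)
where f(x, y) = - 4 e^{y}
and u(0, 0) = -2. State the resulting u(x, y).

Substitute the ansatz u = A e^{y} into the left-hand side.
Derivatives of the ansatz:
  u_xxx = 0
  u_yyyy = A e^{y}
Term by term:
  -2·u_xxx = 0
  2·u_yyyy = 2 A e^{y}
So the left-hand side equals
  2 A e^{y}
This must equal f(x, y) = - 4 e^{y} identically.
Matching coefficients of the independent functions:
  [e^{y}]:  2 A = -4
Solving: A = -2.
Check against the point condition:
  u(0, 0) = -2  ⟹  A = -2  ✓
Hence u(x, y) = - 2 e^{y}.

Answer: u(x, y) = - 2 e^{y}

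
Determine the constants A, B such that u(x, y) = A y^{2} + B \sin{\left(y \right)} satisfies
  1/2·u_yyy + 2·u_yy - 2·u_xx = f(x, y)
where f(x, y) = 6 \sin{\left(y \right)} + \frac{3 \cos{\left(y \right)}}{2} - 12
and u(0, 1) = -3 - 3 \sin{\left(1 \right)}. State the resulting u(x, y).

Substitute the ansatz u = A y^{2} + B \sin{\left(y \right)} into the left-hand side.
Derivatives of the ansatz:
  u_yyy = - B \cos{\left(y \right)}
  u_yy = 2 A - B \sin{\left(y \right)}
  u_xx = 0
Term by term:
  1/2·u_yyy = - \frac{B \cos{\left(y \right)}}{2}
  2·u_yy = 4 A - 2 B \sin{\left(y \right)}
  -2·u_xx = 0
So the left-hand side equals
  4 A - 2 B \sin{\left(y \right)} - \frac{B \cos{\left(y \right)}}{2}
This must equal f(x, y) = 6 \sin{\left(y \right)} + \frac{3 \cos{\left(y \right)}}{2} - 12 identically.
Matching coefficients of the independent functions:
  [constant term]:  4 A = -12
  [\sin{\left(y \right)}]:  - 2 B = 6
  [\cos{\left(y \right)}]:  - \frac{B}{2} = \frac{3}{2}
Solving: A = -3, B = -3.
Check against the point condition:
  u(0, 1) = -3 - 3 \sin{\left(1 \right)}  ⟹  A + B \sin{\left(1 \right)} = -3 - 3 \sin{\left(1 \right)}  ✓
Hence u(x, y) = - 3 y^{2} - 3 \sin{\left(y \right)}.

Answer: u(x, y) = - 3 y^{2} - 3 \sin{\left(y \right)}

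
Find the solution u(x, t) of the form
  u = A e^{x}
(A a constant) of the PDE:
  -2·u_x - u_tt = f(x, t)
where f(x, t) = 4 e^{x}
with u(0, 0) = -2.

Substitute the ansatz u = A e^{x} into the left-hand side.
Derivatives of the ansatz:
  u_x = A e^{x}
  u_tt = 0
Term by term:
  -2·u_x = - 2 A e^{x}
  -u_tt = 0
So the left-hand side equals
  - 2 A e^{x}
This must equal f(x, t) = 4 e^{x} identically.
Matching coefficients of the independent functions:
  [e^{x}]:  - 2 A = 4
Solving: A = -2.
Check against the point condition:
  u(0, 0) = -2  ⟹  A = -2  ✓
Hence u(x, t) = - 2 e^{x}.

Answer: u(x, t) = - 2 e^{x}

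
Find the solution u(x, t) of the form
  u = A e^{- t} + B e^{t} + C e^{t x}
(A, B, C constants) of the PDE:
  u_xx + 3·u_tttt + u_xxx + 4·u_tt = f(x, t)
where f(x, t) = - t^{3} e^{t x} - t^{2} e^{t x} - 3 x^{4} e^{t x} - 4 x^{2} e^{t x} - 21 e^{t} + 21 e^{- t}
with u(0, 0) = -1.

Substitute the ansatz u = A e^{- t} + B e^{t} + C e^{t x} into the left-hand side.
Derivatives of the ansatz:
  u_xx = C t^{2} e^{t x}
  u_tttt = A e^{- t} + B e^{t} + C x^{4} e^{t x}
  u_xxx = C t^{3} e^{t x}
  u_tt = A e^{- t} + B e^{t} + C x^{2} e^{t x}
Term by term:
  u_xx = C t^{2} e^{t x}
  3·u_tttt = 3 A e^{- t} + 3 B e^{t} + 3 C x^{4} e^{t x}
  u_xxx = C t^{3} e^{t x}
  4·u_tt = 4 A e^{- t} + 4 B e^{t} + 4 C x^{2} e^{t x}
So the left-hand side equals
  7 A e^{- t} + 7 B e^{t} + C t^{3} e^{t x} + C t^{2} e^{t x} + 3 C x^{4} e^{t x} + 4 C x^{2} e^{t x}
This must equal f(x, t) = - t^{3} e^{t x} - t^{2} e^{t x} - 3 x^{4} e^{t x} - 4 x^{2} e^{t x} - 21 e^{t} + 21 e^{- t} identically.
Matching coefficients of the independent functions:
  [t^{2} e^{t x}, t^{3} e^{t x}]:  C = -1
  [x^{2} e^{t x}]:  4 C = -4
  [x^{4} e^{t x}]:  3 C = -3
  [e^{- t}]:  7 A = 21
  [e^{t}]:  7 B = -21
Solving: A = 3, B = -3, C = -1.
Check against the point condition:
  u(0, 0) = -1  ⟹  A + B + C = -1  ✓
Hence u(x, t) = - 3 e^{t} - e^{t x} + 3 e^{- t}.

Answer: u(x, t) = - 3 e^{t} - e^{t x} + 3 e^{- t}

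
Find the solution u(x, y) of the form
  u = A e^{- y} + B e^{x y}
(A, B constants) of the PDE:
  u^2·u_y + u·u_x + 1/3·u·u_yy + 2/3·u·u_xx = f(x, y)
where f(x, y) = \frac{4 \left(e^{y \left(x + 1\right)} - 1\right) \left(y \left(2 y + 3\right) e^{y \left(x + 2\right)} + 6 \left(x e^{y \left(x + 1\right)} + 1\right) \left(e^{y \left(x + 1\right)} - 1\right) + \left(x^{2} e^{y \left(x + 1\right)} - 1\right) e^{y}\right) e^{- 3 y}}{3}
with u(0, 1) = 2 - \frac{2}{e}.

Substitute the ansatz u = A e^{- y} + B e^{x y} into the left-hand side.
Derivatives of the ansatz:
  u_y = - A e^{- y} + B x e^{x y}
  u_x = B y e^{x y}
  u_yy = A e^{- y} + B x^{2} e^{x y}
  u_xx = B y^{2} e^{x y}
Term by term:
  u^2·u_y = - A^{3} e^{- 3 y} + A^{2} B x e^{- 2 y} e^{x y} - 2 A^{2} B e^{- 2 y} e^{x y} + 2 A B^{2} x e^{- y} e^{2 x y} - A B^{2} e^{- y} e^{2 x y} + B^{3} x e^{3 x y}
  u·u_x = A B y e^{- y} e^{x y} + B^{2} y e^{2 x y}
  1/3·u·u_yy = \frac{A^{2} e^{- 2 y}}{3} + \frac{A B x^{2} e^{- y} e^{x y}}{3} + \frac{A B e^{- y} e^{x y}}{3} + \frac{B^{2} x^{2} e^{2 x y}}{3}
  2/3·u·u_xx = \frac{2 A B y^{2} e^{- y} e^{x y}}{3} + \frac{2 B^{2} y^{2} e^{2 x y}}{3}
So the left-hand side equals
  - A^{3} e^{- 3 y} + A^{2} B x e^{- 2 y} e^{x y} - 2 A^{2} B e^{- 2 y} e^{x y} + \frac{A^{2} e^{- 2 y}}{3} + 2 A B^{2} x e^{- y} e^{2 x y} - A B^{2} e^{- y} e^{2 x y} + \frac{A B x^{2} e^{- y} e^{x y}}{3} + \frac{2 A B y^{2} e^{- y} e^{x y}}{3} + A B y e^{- y} e^{x y} + \frac{A B e^{- y} e^{x y}}{3} + B^{3} x e^{3 x y} + \frac{B^{2} x^{2} e^{2 x y}}{3} + \frac{2 B^{2} y^{2} e^{2 x y}}{3} + B^{2} y e^{2 x y}
This must equal f(x, y) identically; expanded, f = \frac{4 x^{2} e^{2 x y}}{3} - \frac{4 x^{2} e^{- y} e^{x y}}{3} + 8 x e^{3 x y} - 16 x e^{- y} e^{2 x y} + 8 x e^{- 2 y} e^{x y} + \frac{8 y^{2} e^{2 x y}}{3} - \frac{8 y^{2} e^{- y} e^{x y}}{3} + 4 y e^{2 x y} - 4 y e^{- y} e^{x y} + 8 e^{- y} e^{2 x y} - \frac{4 e^{- y} e^{x y}}{3} - 16 e^{- 2 y} e^{x y} + \frac{4 e^{- 2 y}}{3} + 8 e^{- 3 y}.
Matching coefficients of the independent functions:
  [x e^{3 x y}]:  B^{3} = 8
  [x^{2} e^{2 x y}]:  \frac{B^{2}}{3} = \frac{4}{3}
  [y e^{2 x y}]:  B^{2} = 4
  [y^{2} e^{2 x y}]:  \frac{2 B^{2}}{3} = \frac{8}{3}
  [e^{- 2 y} e^{x y}]:  - 2 A^{2} B = -16
  [e^{- y} e^{x y}, x^{2} e^{- y} e^{x y}]:  \frac{A B}{3} = - \frac{4}{3}
  [e^{- y} e^{2 x y}]:  - A B^{2} = 8
  [x e^{- 2 y} e^{x y}]:  A^{2} B = 8
  [x e^{- y} e^{2 x y}]:  2 A B^{2} = -16
  [y e^{- y} e^{x y}]:  A B = -4
  [y^{2} e^{- y} e^{x y}]:  \frac{2 A B}{3} = - \frac{8}{3}
  [e^{- 3 y}]:  - A^{3} = 8
  [e^{- 2 y}]:  \frac{A^{2}}{3} = \frac{4}{3}
Solving: A = -2, B = 2.
Check against the point condition:
  u(0, 1) = 2 - \frac{2}{e}  ⟹  \frac{A}{e} + B = 2 - \frac{2}{e}  ✓
Hence u(x, y) = 2 e^{x y} - 2 e^{- y}.

Answer: u(x, y) = 2 e^{x y} - 2 e^{- y}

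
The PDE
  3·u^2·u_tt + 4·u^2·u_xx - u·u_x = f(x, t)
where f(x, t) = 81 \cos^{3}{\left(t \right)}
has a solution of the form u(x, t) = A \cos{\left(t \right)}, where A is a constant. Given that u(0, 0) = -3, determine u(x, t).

Answer: u(x, t) = - 3 \cos{\left(t \right)}

Derivation:
Substitute the ansatz u = A \cos{\left(t \right)} into the left-hand side.
Derivatives of the ansatz:
  u_tt = - A \cos{\left(t \right)}
  u_xx = 0
  u_x = 0
Term by term:
  3·u^2·u_tt = - 3 A^{3} \cos^{3}{\left(t \right)}
  4·u^2·u_xx = 0
  -u·u_x = 0
So the left-hand side equals
  - 3 A^{3} \cos^{3}{\left(t \right)}
This must equal f(x, t) = 81 \cos^{3}{\left(t \right)} identically.
Matching coefficients of the independent functions:
  [\cos^{3}{\left(t \right)}]:  - 3 A^{3} = 81
Solving: A = -3.
Check against the point condition:
  u(0, 0) = -3  ⟹  A = -3  ✓
Hence u(x, t) = - 3 \cos{\left(t \right)}.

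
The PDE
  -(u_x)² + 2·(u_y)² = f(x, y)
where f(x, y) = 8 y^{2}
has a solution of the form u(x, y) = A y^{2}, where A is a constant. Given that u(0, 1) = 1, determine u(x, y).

Substitute the ansatz u = A y^{2} into the left-hand side.
Derivatives of the ansatz:
  u_x = 0
  u_y = 2 A y
Term by term:
  -(u_x)² = 0
  2·(u_y)² = 8 A^{2} y^{2}
So the left-hand side equals
  8 A^{2} y^{2}
This must equal f(x, y) = 8 y^{2} identically.
Matching coefficients of the independent functions:
  [y^{2}]:  8 A^{2} = 8
These equations allow (A) = (-1) or (1).
Impose the point condition(s):
  u(0, 1) = 1  ⟹  A = 1
Only A = 1 satisfies everything.
Hence u(x, y) = y^{2}.

Answer: u(x, y) = y^{2}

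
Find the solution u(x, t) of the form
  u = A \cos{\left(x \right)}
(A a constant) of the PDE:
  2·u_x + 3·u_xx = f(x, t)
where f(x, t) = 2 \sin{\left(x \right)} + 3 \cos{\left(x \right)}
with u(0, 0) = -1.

Answer: u(x, t) = - \cos{\left(x \right)}

Derivation:
Substitute the ansatz u = A \cos{\left(x \right)} into the left-hand side.
Derivatives of the ansatz:
  u_x = - A \sin{\left(x \right)}
  u_xx = - A \cos{\left(x \right)}
Term by term:
  2·u_x = - 2 A \sin{\left(x \right)}
  3·u_xx = - 3 A \cos{\left(x \right)}
So the left-hand side equals
  - 2 A \sin{\left(x \right)} - 3 A \cos{\left(x \right)}
This must equal f(x, t) = 2 \sin{\left(x \right)} + 3 \cos{\left(x \right)} identically.
Matching coefficients of the independent functions:
  [\sin{\left(x \right)}]:  - 2 A = 2
  [\cos{\left(x \right)}]:  - 3 A = 3
Solving: A = -1.
Check against the point condition:
  u(0, 0) = -1  ⟹  A = -1  ✓
Hence u(x, t) = - \cos{\left(x \right)}.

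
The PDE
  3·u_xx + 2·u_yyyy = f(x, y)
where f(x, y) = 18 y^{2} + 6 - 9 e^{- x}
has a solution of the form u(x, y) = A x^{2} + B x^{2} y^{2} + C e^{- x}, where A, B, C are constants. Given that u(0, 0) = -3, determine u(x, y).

Substitute the ansatz u = A x^{2} + B x^{2} y^{2} + C e^{- x} into the left-hand side.
Derivatives of the ansatz:
  u_xx = 2 A + 2 B y^{2} + C e^{- x}
  u_yyyy = 0
Term by term:
  3·u_xx = 6 A + 6 B y^{2} + 3 C e^{- x}
  2·u_yyyy = 0
So the left-hand side equals
  6 A + 6 B y^{2} + 3 C e^{- x}
This must equal f(x, y) = 18 y^{2} + 6 - 9 e^{- x} identically.
Matching coefficients of the independent functions:
  [constant term]:  6 A = 6
  [y^{2}]:  6 B = 18
  [e^{- x}]:  3 C = -9
Solving: A = 1, B = 3, C = -3.
Check against the point condition:
  u(0, 0) = -3  ⟹  C = -3  ✓
Hence u(x, y) = 3 x^{2} y^{2} + x^{2} - 3 e^{- x}.

Answer: u(x, y) = 3 x^{2} y^{2} + x^{2} - 3 e^{- x}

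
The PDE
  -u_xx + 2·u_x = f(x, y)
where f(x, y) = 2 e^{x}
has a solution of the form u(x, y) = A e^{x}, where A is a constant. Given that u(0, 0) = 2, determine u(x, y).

Answer: u(x, y) = 2 e^{x}

Derivation:
Substitute the ansatz u = A e^{x} into the left-hand side.
Derivatives of the ansatz:
  u_xx = A e^{x}
  u_x = A e^{x}
Term by term:
  -u_xx = - A e^{x}
  2·u_x = 2 A e^{x}
So the left-hand side equals
  A e^{x}
This must equal f(x, y) = 2 e^{x} identically.
Matching coefficients of the independent functions:
  [e^{x}]:  A = 2
Solving: A = 2.
Check against the point condition:
  u(0, 0) = 2  ⟹  A = 2  ✓
Hence u(x, y) = 2 e^{x}.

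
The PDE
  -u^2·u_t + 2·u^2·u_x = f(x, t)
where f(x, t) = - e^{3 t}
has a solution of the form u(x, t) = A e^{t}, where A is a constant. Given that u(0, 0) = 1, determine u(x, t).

Substitute the ansatz u = A e^{t} into the left-hand side.
Derivatives of the ansatz:
  u_t = A e^{t}
  u_x = 0
Term by term:
  -u^2·u_t = - A^{3} e^{3 t}
  2·u^2·u_x = 0
So the left-hand side equals
  - A^{3} e^{3 t}
This must equal f(x, t) = - e^{3 t} identically.
Matching coefficients of the independent functions:
  [e^{3 t}]:  - A^{3} = -1
Solving: A = 1.
Check against the point condition:
  u(0, 0) = 1  ⟹  A = 1  ✓
Hence u(x, t) = e^{t}.

Answer: u(x, t) = e^{t}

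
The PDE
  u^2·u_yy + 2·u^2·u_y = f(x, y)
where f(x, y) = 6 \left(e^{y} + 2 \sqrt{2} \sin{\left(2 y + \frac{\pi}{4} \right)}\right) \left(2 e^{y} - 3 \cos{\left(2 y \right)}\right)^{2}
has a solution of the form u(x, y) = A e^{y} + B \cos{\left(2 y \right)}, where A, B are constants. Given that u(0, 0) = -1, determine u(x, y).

Substitute the ansatz u = A e^{y} + B \cos{\left(2 y \right)} into the left-hand side.
Derivatives of the ansatz:
  u_yy = A e^{y} - 4 B \cos{\left(2 y \right)}
  u_y = A e^{y} - 2 B \sin{\left(2 y \right)}
Term by term:
  u^2·u_yy = A^{3} e^{3 y} - 2 A^{2} B e^{2 y} \cos{\left(2 y \right)} - 7 A B^{2} e^{y} \cos^{2}{\left(2 y \right)} - 4 B^{3} \cos^{3}{\left(2 y \right)}
  2·u^2·u_y = 2 A^{3} e^{3 y} - 4 A^{2} B e^{2 y} \sin{\left(2 y \right)} + 4 A^{2} B e^{2 y} \cos{\left(2 y \right)} - 8 A B^{2} e^{y} \sin{\left(2 y \right)} \cos{\left(2 y \right)} + 2 A B^{2} e^{y} \cos^{2}{\left(2 y \right)} - 4 B^{3} \sin{\left(2 y \right)} \cos^{2}{\left(2 y \right)}
So the left-hand side equals
  3 A^{3} e^{3 y} - 4 A^{2} B e^{2 y} \sin{\left(2 y \right)} + 2 A^{2} B e^{2 y} \cos{\left(2 y \right)} - 8 A B^{2} e^{y} \sin{\left(2 y \right)} \cos{\left(2 y \right)} - 5 A B^{2} e^{y} \cos^{2}{\left(2 y \right)} - 4 B^{3} \sin{\left(2 y \right)} \cos^{2}{\left(2 y \right)} - 4 B^{3} \cos^{3}{\left(2 y \right)}
This must equal f(x, y) identically; expanded, f = 24 e^{3 y} + 48 e^{2 y} \sin{\left(2 y \right)} - 24 e^{2 y} \cos{\left(2 y \right)} - 144 e^{y} \sin{\left(2 y \right)} \cos{\left(2 y \right)} - 90 e^{y} \cos^{2}{\left(2 y \right)} + 108 \sin{\left(2 y \right)} \cos^{2}{\left(2 y \right)} + 108 \cos^{3}{\left(2 y \right)}.
Matching coefficients of the independent functions:
  [e^{y} \cos^{2}{\left(2 y \right)}]:  - 5 A B^{2} = -90
  [e^{2 y} \sin{\left(2 y \right)}]:  - 4 A^{2} B = 48
  [e^{2 y} \cos{\left(2 y \right)}]:  2 A^{2} B = -24
  [\sin{\left(2 y \right)} \cos^{2}{\left(2 y \right)}, \cos^{3}{\left(2 y \right)}]:  - 4 B^{3} = 108
  [e^{y} \sin{\left(2 y \right)} \cos{\left(2 y \right)}]:  - 8 A B^{2} = -144
  [e^{3 y}]:  3 A^{3} = 24
Solving: A = 2, B = -3.
Check against the point condition:
  u(0, 0) = -1  ⟹  A + B = -1  ✓
Hence u(x, y) = 2 e^{y} - 3 \cos{\left(2 y \right)}.

Answer: u(x, y) = 2 e^{y} - 3 \cos{\left(2 y \right)}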